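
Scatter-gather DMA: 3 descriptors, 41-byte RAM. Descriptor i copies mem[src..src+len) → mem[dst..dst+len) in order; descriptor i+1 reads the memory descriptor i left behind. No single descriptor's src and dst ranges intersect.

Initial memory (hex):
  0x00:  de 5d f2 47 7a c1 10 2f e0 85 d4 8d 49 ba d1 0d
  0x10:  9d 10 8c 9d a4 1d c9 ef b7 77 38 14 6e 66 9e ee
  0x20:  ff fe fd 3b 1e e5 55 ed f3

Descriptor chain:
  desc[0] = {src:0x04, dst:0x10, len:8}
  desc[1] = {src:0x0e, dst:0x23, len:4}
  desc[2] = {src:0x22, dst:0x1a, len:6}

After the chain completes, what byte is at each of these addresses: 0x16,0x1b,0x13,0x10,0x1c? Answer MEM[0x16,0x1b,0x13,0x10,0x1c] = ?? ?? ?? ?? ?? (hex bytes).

MEM[0x16,0x1b,0x13,0x10,0x1c] = d4 d1 2f 7a 0d

D0: mem[0x10..0x17] <- [7a c1 10 2f e0 85 d4 8d]
D1: mem[0x23..0x26] <- [d1 0d 7a c1]
D2: mem[0x1a..0x1f] <- [fd d1 0d 7a c1 ed]
query mem[0x16]=0xd4, mem[0x1b]=0xd1, mem[0x13]=0x2f, mem[0x10]=0x7a, mem[0x1c]=0x0d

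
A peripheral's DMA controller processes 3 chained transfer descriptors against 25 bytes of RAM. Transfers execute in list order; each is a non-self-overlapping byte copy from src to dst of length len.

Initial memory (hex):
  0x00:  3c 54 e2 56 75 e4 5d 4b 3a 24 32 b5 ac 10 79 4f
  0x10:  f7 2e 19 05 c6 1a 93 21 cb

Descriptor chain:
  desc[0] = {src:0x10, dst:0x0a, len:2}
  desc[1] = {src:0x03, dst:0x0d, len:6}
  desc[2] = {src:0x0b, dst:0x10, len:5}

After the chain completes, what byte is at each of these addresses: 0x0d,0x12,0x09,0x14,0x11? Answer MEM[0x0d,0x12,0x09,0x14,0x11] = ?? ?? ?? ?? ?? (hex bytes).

D0: mem[0x0a..0x0b] <- [f7 2e]
D1: mem[0x0d..0x12] <- [56 75 e4 5d 4b 3a]
D2: mem[0x10..0x14] <- [2e ac 56 75 e4]
query mem[0x0d]=0x56, mem[0x12]=0x56, mem[0x09]=0x24, mem[0x14]=0xe4, mem[0x11]=0xac

MEM[0x0d,0x12,0x09,0x14,0x11] = 56 56 24 e4 ac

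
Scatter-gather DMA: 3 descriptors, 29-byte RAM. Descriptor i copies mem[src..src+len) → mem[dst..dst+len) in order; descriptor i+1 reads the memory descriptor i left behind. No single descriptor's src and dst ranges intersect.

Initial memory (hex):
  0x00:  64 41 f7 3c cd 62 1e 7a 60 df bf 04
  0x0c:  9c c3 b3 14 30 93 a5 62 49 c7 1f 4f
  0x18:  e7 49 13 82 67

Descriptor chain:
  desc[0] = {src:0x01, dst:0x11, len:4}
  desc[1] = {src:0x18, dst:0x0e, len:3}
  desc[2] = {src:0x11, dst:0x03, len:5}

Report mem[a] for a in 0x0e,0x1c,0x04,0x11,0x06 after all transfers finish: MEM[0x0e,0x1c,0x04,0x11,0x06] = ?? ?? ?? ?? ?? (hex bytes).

MEM[0x0e,0x1c,0x04,0x11,0x06] = e7 67 f7 41 cd

D0: mem[0x11..0x14] <- [41 f7 3c cd]
D1: mem[0x0e..0x10] <- [e7 49 13]
D2: mem[0x03..0x07] <- [41 f7 3c cd c7]
query mem[0x0e]=0xe7, mem[0x1c]=0x67, mem[0x04]=0xf7, mem[0x11]=0x41, mem[0x06]=0xcd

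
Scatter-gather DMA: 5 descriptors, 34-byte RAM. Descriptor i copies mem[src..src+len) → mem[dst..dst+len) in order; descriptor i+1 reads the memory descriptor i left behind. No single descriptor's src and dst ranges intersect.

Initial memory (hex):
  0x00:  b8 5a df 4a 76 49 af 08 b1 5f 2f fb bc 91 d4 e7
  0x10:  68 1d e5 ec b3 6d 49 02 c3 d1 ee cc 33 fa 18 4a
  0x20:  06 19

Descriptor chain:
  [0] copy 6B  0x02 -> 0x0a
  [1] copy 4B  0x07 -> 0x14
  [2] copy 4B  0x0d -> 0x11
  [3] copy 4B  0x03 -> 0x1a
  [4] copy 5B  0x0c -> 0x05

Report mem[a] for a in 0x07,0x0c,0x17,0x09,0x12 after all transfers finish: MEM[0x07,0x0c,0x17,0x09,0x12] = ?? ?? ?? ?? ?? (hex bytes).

  after D0: wrote 6B at 0x0a = df4a7649af08
  after D1: wrote 4B at 0x14 = 08b15fdf
  after D2: wrote 4B at 0x11 = 49af0868
  after D3: wrote 4B at 0x1a = 4a7649af
  after D4: wrote 5B at 0x05 = 7649af0868
query mem[0x07]=0xaf, mem[0x0c]=0x76, mem[0x17]=0xdf, mem[0x09]=0x68, mem[0x12]=0xaf

MEM[0x07,0x0c,0x17,0x09,0x12] = af 76 df 68 af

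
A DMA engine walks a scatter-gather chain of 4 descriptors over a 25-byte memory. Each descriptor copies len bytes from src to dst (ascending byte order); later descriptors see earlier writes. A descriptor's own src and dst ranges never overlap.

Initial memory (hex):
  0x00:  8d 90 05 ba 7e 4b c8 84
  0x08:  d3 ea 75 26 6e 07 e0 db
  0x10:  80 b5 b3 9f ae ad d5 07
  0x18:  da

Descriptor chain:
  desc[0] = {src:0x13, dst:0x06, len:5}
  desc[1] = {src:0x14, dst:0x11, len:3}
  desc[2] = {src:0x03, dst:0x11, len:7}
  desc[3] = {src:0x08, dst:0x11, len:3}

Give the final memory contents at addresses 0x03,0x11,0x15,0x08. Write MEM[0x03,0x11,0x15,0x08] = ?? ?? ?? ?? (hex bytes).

MEM[0x03,0x11,0x15,0x08] = ba ad ae ad

[0] 0x13->0x06 len=5 : 9f ae ad d5 07
[1] 0x14->0x11 len=3 : ae ad d5
[2] 0x03->0x11 len=7 : ba 7e 4b 9f ae ad d5
[3] 0x08->0x11 len=3 : ad d5 07
query mem[0x03]=0xba, mem[0x11]=0xad, mem[0x15]=0xae, mem[0x08]=0xad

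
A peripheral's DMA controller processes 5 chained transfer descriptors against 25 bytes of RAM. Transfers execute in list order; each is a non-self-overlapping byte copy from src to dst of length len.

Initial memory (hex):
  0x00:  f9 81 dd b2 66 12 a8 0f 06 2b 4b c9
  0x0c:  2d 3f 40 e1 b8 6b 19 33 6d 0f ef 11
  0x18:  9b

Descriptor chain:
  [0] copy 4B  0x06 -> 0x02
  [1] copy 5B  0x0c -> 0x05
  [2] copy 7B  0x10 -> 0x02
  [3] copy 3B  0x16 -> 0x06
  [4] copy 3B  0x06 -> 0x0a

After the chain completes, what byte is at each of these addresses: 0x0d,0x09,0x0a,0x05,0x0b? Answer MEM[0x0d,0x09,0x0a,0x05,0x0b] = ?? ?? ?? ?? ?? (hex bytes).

MEM[0x0d,0x09,0x0a,0x05,0x0b] = 3f b8 ef 33 11

#0 dst[0x02+4] := {0xa8,0x0f,0x06,0x2b}
#1 dst[0x05+5] := {0x2d,0x3f,0x40,0xe1,0xb8}
#2 dst[0x02+7] := {0xb8,0x6b,0x19,0x33,0x6d,0x0f,0xef}
#3 dst[0x06+3] := {0xef,0x11,0x9b}
#4 dst[0x0a+3] := {0xef,0x11,0x9b}
query mem[0x0d]=0x3f, mem[0x09]=0xb8, mem[0x0a]=0xef, mem[0x05]=0x33, mem[0x0b]=0x11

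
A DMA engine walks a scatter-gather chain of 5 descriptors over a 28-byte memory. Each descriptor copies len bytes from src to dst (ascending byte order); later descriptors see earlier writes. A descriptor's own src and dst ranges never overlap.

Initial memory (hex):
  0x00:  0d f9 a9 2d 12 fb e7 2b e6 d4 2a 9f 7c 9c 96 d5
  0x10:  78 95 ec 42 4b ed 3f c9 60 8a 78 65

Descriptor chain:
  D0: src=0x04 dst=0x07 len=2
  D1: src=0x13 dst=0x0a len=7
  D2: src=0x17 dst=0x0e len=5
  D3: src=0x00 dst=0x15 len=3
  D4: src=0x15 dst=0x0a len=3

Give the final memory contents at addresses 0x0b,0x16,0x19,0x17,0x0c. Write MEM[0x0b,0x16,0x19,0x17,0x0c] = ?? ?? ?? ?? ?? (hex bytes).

MEM[0x0b,0x16,0x19,0x17,0x0c] = f9 f9 8a a9 a9

  after D0: wrote 2B at 0x07 = 12fb
  after D1: wrote 7B at 0x0a = 424bed3fc9608a
  after D2: wrote 5B at 0x0e = c9608a7865
  after D3: wrote 3B at 0x15 = 0df9a9
  after D4: wrote 3B at 0x0a = 0df9a9
query mem[0x0b]=0xf9, mem[0x16]=0xf9, mem[0x19]=0x8a, mem[0x17]=0xa9, mem[0x0c]=0xa9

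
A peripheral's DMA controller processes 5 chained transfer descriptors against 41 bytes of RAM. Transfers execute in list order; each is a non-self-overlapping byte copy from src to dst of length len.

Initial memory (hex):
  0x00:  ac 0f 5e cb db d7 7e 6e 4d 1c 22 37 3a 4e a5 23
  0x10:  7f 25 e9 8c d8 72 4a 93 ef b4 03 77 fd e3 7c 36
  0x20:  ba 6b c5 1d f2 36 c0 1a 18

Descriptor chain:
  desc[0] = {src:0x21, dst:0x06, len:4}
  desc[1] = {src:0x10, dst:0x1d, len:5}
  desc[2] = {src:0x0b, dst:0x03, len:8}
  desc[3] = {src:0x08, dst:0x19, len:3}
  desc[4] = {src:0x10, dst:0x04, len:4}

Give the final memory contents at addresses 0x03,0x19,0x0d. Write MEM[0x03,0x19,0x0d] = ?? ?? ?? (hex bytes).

[0] 0x21->0x06 len=4 : 6b c5 1d f2
[1] 0x10->0x1d len=5 : 7f 25 e9 8c d8
[2] 0x0b->0x03 len=8 : 37 3a 4e a5 23 7f 25 e9
[3] 0x08->0x19 len=3 : 7f 25 e9
[4] 0x10->0x04 len=4 : 7f 25 e9 8c
query mem[0x03]=0x37, mem[0x19]=0x7f, mem[0x0d]=0x4e

MEM[0x03,0x19,0x0d] = 37 7f 4e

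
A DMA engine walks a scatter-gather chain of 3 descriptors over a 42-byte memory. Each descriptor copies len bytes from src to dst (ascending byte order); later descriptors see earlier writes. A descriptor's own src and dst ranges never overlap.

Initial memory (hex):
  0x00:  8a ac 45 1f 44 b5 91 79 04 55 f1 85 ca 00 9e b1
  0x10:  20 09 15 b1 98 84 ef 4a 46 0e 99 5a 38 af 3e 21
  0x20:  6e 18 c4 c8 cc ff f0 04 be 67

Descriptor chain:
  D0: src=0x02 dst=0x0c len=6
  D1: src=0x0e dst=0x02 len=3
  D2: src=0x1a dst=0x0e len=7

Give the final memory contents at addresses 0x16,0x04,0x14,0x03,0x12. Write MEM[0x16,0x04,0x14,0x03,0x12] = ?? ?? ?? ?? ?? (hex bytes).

  after D0: wrote 6B at 0x0c = 451f44b59179
  after D1: wrote 3B at 0x02 = 44b591
  after D2: wrote 7B at 0x0e = 995a38af3e216e
query mem[0x16]=0xef, mem[0x04]=0x91, mem[0x14]=0x6e, mem[0x03]=0xb5, mem[0x12]=0x3e

MEM[0x16,0x04,0x14,0x03,0x12] = ef 91 6e b5 3e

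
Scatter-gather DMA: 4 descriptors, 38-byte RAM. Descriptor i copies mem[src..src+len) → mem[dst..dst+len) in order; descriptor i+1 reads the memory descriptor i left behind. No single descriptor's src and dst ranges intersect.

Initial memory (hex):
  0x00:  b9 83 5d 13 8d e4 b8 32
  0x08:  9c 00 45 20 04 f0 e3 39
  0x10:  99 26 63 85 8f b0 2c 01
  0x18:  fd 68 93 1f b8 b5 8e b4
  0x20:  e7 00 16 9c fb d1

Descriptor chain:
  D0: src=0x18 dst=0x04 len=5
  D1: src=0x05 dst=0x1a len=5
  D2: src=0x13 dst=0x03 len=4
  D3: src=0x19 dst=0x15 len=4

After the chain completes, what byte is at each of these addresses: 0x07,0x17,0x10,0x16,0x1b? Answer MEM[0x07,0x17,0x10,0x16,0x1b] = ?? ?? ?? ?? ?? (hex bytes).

MEM[0x07,0x17,0x10,0x16,0x1b] = 1f 93 99 68 93

  after D0: wrote 5B at 0x04 = fd68931fb8
  after D1: wrote 5B at 0x1a = 68931fb800
  after D2: wrote 4B at 0x03 = 858fb02c
  after D3: wrote 4B at 0x15 = 6868931f
query mem[0x07]=0x1f, mem[0x17]=0x93, mem[0x10]=0x99, mem[0x16]=0x68, mem[0x1b]=0x93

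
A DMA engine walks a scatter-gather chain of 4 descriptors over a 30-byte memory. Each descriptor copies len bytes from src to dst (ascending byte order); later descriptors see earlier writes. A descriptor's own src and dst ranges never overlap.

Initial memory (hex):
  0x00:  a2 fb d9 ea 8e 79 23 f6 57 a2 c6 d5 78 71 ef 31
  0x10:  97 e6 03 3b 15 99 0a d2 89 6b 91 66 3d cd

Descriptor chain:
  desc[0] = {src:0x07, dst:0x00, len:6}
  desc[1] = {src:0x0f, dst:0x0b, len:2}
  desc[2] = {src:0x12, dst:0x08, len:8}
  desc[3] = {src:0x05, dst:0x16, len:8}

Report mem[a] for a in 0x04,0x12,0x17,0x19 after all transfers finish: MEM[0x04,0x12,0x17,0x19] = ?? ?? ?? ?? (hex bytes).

D0: mem[0x00..0x05] <- [f6 57 a2 c6 d5 78]
D1: mem[0x0b..0x0c] <- [31 97]
D2: mem[0x08..0x0f] <- [03 3b 15 99 0a d2 89 6b]
D3: mem[0x16..0x1d] <- [78 23 f6 03 3b 15 99 0a]
query mem[0x04]=0xd5, mem[0x12]=0x03, mem[0x17]=0x23, mem[0x19]=0x03

MEM[0x04,0x12,0x17,0x19] = d5 03 23 03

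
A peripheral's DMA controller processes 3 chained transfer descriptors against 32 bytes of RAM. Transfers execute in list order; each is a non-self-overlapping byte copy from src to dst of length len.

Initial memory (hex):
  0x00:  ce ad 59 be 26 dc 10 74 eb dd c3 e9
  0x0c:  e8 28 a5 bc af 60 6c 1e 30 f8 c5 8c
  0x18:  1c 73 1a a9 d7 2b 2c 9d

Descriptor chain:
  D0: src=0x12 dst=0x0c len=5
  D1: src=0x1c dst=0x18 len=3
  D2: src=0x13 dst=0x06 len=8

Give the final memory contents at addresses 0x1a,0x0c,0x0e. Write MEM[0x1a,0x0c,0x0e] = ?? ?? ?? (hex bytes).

[0] 0x12->0x0c len=5 : 6c 1e 30 f8 c5
[1] 0x1c->0x18 len=3 : d7 2b 2c
[2] 0x13->0x06 len=8 : 1e 30 f8 c5 8c d7 2b 2c
query mem[0x1a]=0x2c, mem[0x0c]=0x2b, mem[0x0e]=0x30

MEM[0x1a,0x0c,0x0e] = 2c 2b 30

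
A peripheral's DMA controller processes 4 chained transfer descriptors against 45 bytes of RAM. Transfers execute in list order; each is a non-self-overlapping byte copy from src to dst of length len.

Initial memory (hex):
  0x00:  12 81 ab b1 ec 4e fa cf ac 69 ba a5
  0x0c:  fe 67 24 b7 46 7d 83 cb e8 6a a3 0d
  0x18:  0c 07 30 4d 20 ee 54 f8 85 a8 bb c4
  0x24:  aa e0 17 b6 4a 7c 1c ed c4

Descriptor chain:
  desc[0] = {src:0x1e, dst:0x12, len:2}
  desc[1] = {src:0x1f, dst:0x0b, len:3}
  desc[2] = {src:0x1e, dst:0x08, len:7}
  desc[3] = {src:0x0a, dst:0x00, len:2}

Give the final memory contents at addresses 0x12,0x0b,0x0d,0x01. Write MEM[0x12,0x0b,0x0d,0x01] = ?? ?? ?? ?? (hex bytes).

MEM[0x12,0x0b,0x0d,0x01] = 54 a8 c4 a8

[0] 0x1e->0x12 len=2 : 54 f8
[1] 0x1f->0x0b len=3 : f8 85 a8
[2] 0x1e->0x08 len=7 : 54 f8 85 a8 bb c4 aa
[3] 0x0a->0x00 len=2 : 85 a8
query mem[0x12]=0x54, mem[0x0b]=0xa8, mem[0x0d]=0xc4, mem[0x01]=0xa8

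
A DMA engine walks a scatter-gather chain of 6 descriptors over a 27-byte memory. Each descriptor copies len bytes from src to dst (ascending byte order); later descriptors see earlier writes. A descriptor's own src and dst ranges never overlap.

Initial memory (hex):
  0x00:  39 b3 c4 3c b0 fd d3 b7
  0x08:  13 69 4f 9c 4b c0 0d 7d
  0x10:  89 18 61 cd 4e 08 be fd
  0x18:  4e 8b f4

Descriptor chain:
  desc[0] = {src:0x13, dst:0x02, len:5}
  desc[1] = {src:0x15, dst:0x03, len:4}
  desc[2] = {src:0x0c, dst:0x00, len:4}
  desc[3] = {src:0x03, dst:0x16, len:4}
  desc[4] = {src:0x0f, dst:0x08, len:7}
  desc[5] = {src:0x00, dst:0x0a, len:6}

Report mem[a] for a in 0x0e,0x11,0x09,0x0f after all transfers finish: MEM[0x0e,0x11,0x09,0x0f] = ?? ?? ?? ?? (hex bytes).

MEM[0x0e,0x11,0x09,0x0f] = be 18 89 fd

[0] 0x13->0x02 len=5 : cd 4e 08 be fd
[1] 0x15->0x03 len=4 : 08 be fd 4e
[2] 0x0c->0x00 len=4 : 4b c0 0d 7d
[3] 0x03->0x16 len=4 : 7d be fd 4e
[4] 0x0f->0x08 len=7 : 7d 89 18 61 cd 4e 08
[5] 0x00->0x0a len=6 : 4b c0 0d 7d be fd
query mem[0x0e]=0xbe, mem[0x11]=0x18, mem[0x09]=0x89, mem[0x0f]=0xfd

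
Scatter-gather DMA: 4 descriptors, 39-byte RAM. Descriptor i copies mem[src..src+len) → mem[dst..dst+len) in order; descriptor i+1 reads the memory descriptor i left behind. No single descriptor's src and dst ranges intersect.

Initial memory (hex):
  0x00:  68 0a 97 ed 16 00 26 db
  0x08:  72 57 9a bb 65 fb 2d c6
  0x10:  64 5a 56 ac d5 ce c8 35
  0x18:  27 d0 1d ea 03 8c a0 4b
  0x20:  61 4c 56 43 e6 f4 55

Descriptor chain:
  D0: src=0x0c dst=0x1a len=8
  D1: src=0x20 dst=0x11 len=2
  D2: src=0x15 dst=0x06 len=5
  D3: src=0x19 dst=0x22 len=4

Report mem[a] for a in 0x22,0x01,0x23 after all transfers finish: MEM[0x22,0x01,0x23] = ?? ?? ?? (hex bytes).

MEM[0x22,0x01,0x23] = d0 0a 65

  after D0: wrote 8B at 0x1a = 65fb2dc6645a56ac
  after D1: wrote 2B at 0x11 = 56ac
  after D2: wrote 5B at 0x06 = cec83527d0
  after D3: wrote 4B at 0x22 = d065fb2d
query mem[0x22]=0xd0, mem[0x01]=0x0a, mem[0x23]=0x65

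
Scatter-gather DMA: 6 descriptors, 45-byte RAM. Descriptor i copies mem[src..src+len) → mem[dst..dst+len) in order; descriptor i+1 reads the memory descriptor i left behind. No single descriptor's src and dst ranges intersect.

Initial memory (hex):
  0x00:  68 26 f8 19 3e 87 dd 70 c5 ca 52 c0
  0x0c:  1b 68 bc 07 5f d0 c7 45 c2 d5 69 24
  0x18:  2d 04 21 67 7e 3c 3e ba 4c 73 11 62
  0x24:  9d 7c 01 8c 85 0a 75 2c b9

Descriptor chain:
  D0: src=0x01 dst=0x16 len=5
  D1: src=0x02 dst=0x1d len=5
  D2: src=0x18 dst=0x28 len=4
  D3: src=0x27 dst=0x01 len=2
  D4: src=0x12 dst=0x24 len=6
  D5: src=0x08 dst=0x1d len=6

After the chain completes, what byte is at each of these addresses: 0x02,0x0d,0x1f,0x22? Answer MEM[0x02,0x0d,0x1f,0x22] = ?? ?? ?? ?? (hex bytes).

[0] 0x01->0x16 len=5 : 26 f8 19 3e 87
[1] 0x02->0x1d len=5 : f8 19 3e 87 dd
[2] 0x18->0x28 len=4 : 19 3e 87 67
[3] 0x27->0x01 len=2 : 8c 19
[4] 0x12->0x24 len=6 : c7 45 c2 d5 26 f8
[5] 0x08->0x1d len=6 : c5 ca 52 c0 1b 68
query mem[0x02]=0x19, mem[0x0d]=0x68, mem[0x1f]=0x52, mem[0x22]=0x68

MEM[0x02,0x0d,0x1f,0x22] = 19 68 52 68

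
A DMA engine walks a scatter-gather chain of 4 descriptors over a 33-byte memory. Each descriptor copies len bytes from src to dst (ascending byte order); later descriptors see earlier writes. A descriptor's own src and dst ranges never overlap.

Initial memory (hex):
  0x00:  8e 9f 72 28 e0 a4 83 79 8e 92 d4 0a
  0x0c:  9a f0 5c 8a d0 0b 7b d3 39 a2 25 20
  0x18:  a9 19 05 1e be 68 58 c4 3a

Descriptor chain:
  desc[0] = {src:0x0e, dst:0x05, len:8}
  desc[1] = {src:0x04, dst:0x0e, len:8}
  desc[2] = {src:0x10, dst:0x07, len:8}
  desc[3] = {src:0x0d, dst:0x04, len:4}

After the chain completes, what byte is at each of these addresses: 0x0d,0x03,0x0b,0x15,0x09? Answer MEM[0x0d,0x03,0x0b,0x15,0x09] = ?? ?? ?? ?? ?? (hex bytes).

[0] 0x0e->0x05 len=8 : 5c 8a d0 0b 7b d3 39 a2
[1] 0x04->0x0e len=8 : e0 5c 8a d0 0b 7b d3 39
[2] 0x10->0x07 len=8 : 8a d0 0b 7b d3 39 25 20
[3] 0x0d->0x04 len=4 : 25 20 5c 8a
query mem[0x0d]=0x25, mem[0x03]=0x28, mem[0x0b]=0xd3, mem[0x15]=0x39, mem[0x09]=0x0b

MEM[0x0d,0x03,0x0b,0x15,0x09] = 25 28 d3 39 0b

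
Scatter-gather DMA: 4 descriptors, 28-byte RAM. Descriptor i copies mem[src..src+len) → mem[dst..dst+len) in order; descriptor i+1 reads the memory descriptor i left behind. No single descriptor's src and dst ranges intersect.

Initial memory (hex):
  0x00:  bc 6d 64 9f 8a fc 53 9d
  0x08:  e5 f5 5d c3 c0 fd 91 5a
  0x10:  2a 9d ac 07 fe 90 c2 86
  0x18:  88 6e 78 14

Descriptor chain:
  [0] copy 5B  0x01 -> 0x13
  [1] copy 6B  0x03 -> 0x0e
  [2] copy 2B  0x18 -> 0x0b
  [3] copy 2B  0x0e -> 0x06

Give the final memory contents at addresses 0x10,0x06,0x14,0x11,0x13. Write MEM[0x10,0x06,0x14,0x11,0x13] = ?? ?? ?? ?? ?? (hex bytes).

#0 dst[0x13+5] := {0x6d,0x64,0x9f,0x8a,0xfc}
#1 dst[0x0e+6] := {0x9f,0x8a,0xfc,0x53,0x9d,0xe5}
#2 dst[0x0b+2] := {0x88,0x6e}
#3 dst[0x06+2] := {0x9f,0x8a}
query mem[0x10]=0xfc, mem[0x06]=0x9f, mem[0x14]=0x64, mem[0x11]=0x53, mem[0x13]=0xe5

MEM[0x10,0x06,0x14,0x11,0x13] = fc 9f 64 53 e5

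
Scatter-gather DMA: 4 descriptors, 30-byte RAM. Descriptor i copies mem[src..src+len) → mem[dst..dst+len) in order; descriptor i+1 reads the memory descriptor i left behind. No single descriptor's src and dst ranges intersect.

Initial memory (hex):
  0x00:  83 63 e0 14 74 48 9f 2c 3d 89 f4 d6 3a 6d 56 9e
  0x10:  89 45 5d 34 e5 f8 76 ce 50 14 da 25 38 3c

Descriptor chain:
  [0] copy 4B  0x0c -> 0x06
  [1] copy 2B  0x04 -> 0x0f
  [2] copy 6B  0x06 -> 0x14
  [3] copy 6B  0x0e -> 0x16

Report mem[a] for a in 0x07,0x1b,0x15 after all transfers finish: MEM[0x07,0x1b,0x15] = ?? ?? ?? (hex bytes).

MEM[0x07,0x1b,0x15] = 6d 34 6d

#0 dst[0x06+4] := {0x3a,0x6d,0x56,0x9e}
#1 dst[0x0f+2] := {0x74,0x48}
#2 dst[0x14+6] := {0x3a,0x6d,0x56,0x9e,0xf4,0xd6}
#3 dst[0x16+6] := {0x56,0x74,0x48,0x45,0x5d,0x34}
query mem[0x07]=0x6d, mem[0x1b]=0x34, mem[0x15]=0x6d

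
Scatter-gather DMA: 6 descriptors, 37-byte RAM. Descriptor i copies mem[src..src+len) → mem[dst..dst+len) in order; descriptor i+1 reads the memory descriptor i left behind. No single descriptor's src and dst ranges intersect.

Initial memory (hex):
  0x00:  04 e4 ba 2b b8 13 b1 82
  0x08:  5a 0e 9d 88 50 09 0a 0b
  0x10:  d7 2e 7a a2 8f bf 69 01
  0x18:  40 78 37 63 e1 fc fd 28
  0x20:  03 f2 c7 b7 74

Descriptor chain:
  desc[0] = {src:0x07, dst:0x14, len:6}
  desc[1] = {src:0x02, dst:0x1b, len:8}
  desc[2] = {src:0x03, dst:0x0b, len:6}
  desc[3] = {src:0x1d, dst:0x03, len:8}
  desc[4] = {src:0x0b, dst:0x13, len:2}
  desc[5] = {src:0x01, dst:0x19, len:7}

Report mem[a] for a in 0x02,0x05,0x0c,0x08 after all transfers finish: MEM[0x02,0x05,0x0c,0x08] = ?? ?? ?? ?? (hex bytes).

[0] 0x07->0x14 len=6 : 82 5a 0e 9d 88 50
[1] 0x02->0x1b len=8 : ba 2b b8 13 b1 82 5a 0e
[2] 0x03->0x0b len=6 : 2b b8 13 b1 82 5a
[3] 0x1d->0x03 len=8 : b8 13 b1 82 5a 0e b7 74
[4] 0x0b->0x13 len=2 : 2b b8
[5] 0x01->0x19 len=7 : e4 ba b8 13 b1 82 5a
query mem[0x02]=0xba, mem[0x05]=0xb1, mem[0x0c]=0xb8, mem[0x08]=0x0e

MEM[0x02,0x05,0x0c,0x08] = ba b1 b8 0e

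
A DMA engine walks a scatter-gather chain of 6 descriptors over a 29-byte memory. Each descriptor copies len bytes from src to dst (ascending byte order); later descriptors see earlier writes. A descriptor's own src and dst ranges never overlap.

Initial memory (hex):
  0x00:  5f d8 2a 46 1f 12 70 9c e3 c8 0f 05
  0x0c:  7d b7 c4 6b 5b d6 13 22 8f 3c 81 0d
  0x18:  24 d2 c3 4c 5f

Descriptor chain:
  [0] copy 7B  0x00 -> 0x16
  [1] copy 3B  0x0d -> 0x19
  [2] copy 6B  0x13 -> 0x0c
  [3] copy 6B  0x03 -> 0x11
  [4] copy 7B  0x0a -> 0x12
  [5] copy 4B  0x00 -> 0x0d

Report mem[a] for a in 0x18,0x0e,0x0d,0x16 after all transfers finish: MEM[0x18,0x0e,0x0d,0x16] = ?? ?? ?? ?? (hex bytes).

  after D0: wrote 7B at 0x16 = 5fd82a461f1270
  after D1: wrote 3B at 0x19 = b7c46b
  after D2: wrote 6B at 0x0c = 228f3c5fd82a
  after D3: wrote 6B at 0x11 = 461f12709ce3
  after D4: wrote 7B at 0x12 = 0f05228f3c5fd8
  after D5: wrote 4B at 0x0d = 5fd82a46
query mem[0x18]=0xd8, mem[0x0e]=0xd8, mem[0x0d]=0x5f, mem[0x16]=0x3c

MEM[0x18,0x0e,0x0d,0x16] = d8 d8 5f 3c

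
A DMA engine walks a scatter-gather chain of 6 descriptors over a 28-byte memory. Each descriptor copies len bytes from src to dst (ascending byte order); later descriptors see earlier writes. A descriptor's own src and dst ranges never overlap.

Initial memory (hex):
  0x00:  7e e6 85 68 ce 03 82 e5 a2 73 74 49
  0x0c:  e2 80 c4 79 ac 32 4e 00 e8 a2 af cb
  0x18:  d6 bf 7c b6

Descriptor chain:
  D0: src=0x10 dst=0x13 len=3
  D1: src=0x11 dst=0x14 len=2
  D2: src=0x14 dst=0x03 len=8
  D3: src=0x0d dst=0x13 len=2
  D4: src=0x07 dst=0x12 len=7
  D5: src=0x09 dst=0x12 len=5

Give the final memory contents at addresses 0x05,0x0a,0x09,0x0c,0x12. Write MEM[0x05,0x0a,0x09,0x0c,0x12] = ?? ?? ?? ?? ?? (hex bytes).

MEM[0x05,0x0a,0x09,0x0c,0x12] = af b6 7c e2 7c

#0 dst[0x13+3] := {0xac,0x32,0x4e}
#1 dst[0x14+2] := {0x32,0x4e}
#2 dst[0x03+8] := {0x32,0x4e,0xaf,0xcb,0xd6,0xbf,0x7c,0xb6}
#3 dst[0x13+2] := {0x80,0xc4}
#4 dst[0x12+7] := {0xd6,0xbf,0x7c,0xb6,0x49,0xe2,0x80}
#5 dst[0x12+5] := {0x7c,0xb6,0x49,0xe2,0x80}
query mem[0x05]=0xaf, mem[0x0a]=0xb6, mem[0x09]=0x7c, mem[0x0c]=0xe2, mem[0x12]=0x7c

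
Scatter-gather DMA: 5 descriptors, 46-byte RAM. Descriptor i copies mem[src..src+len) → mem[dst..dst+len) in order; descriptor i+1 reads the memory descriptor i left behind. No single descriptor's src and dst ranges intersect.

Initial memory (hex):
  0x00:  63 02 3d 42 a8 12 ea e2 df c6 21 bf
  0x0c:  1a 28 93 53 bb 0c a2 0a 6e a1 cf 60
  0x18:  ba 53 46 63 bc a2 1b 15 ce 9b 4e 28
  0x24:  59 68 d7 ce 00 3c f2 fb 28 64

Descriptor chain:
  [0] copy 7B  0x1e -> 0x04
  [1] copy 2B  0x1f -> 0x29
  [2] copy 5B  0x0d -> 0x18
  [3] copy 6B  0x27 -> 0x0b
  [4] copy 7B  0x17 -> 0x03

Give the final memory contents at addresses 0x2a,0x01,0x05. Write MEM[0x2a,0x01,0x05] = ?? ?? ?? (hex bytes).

#0 dst[0x04+7] := {0x1b,0x15,0xce,0x9b,0x4e,0x28,0x59}
#1 dst[0x29+2] := {0x15,0xce}
#2 dst[0x18+5] := {0x28,0x93,0x53,0xbb,0x0c}
#3 dst[0x0b+6] := {0xce,0x00,0x15,0xce,0xfb,0x28}
#4 dst[0x03+7] := {0x60,0x28,0x93,0x53,0xbb,0x0c,0xa2}
query mem[0x2a]=0xce, mem[0x01]=0x02, mem[0x05]=0x93

MEM[0x2a,0x01,0x05] = ce 02 93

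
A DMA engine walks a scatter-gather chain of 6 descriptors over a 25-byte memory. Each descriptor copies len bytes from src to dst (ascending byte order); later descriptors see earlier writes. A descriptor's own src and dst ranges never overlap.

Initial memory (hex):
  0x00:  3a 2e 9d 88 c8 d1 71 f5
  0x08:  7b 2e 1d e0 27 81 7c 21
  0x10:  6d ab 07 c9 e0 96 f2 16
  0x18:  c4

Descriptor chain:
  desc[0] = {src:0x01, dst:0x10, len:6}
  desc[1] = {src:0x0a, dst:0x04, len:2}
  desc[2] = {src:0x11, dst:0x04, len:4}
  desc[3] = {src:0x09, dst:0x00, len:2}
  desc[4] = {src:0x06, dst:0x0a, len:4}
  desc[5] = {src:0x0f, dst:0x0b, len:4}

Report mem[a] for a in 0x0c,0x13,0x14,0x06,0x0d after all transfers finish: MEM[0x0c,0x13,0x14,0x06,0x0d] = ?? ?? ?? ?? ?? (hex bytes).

#0 dst[0x10+6] := {0x2e,0x9d,0x88,0xc8,0xd1,0x71}
#1 dst[0x04+2] := {0x1d,0xe0}
#2 dst[0x04+4] := {0x9d,0x88,0xc8,0xd1}
#3 dst[0x00+2] := {0x2e,0x1d}
#4 dst[0x0a+4] := {0xc8,0xd1,0x7b,0x2e}
#5 dst[0x0b+4] := {0x21,0x2e,0x9d,0x88}
query mem[0x0c]=0x2e, mem[0x13]=0xc8, mem[0x14]=0xd1, mem[0x06]=0xc8, mem[0x0d]=0x9d

MEM[0x0c,0x13,0x14,0x06,0x0d] = 2e c8 d1 c8 9d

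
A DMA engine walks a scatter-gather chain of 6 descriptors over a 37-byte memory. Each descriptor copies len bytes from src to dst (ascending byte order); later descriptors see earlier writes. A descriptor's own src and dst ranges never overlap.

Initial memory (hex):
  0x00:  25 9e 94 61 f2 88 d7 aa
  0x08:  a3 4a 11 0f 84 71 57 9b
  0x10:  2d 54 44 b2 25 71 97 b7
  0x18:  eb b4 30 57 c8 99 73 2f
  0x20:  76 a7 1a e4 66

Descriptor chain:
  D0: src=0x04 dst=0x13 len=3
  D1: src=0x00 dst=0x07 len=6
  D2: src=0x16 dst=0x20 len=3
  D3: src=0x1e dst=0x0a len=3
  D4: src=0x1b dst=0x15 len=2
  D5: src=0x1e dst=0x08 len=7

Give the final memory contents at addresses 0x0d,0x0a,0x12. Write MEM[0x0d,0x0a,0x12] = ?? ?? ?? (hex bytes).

[0] 0x04->0x13 len=3 : f2 88 d7
[1] 0x00->0x07 len=6 : 25 9e 94 61 f2 88
[2] 0x16->0x20 len=3 : 97 b7 eb
[3] 0x1e->0x0a len=3 : 73 2f 97
[4] 0x1b->0x15 len=2 : 57 c8
[5] 0x1e->0x08 len=7 : 73 2f 97 b7 eb e4 66
query mem[0x0d]=0xe4, mem[0x0a]=0x97, mem[0x12]=0x44

MEM[0x0d,0x0a,0x12] = e4 97 44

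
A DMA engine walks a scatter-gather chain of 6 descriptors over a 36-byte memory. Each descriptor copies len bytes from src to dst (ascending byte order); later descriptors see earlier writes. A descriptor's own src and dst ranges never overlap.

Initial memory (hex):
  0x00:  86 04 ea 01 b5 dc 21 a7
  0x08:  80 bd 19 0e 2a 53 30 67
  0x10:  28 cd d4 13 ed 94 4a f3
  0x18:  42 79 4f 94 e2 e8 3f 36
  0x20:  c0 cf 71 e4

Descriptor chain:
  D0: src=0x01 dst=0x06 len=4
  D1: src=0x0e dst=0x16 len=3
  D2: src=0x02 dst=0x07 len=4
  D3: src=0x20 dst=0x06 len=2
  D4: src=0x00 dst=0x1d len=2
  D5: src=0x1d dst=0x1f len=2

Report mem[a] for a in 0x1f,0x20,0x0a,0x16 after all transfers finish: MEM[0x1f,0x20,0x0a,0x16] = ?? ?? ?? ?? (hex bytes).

  after D0: wrote 4B at 0x06 = 04ea01b5
  after D1: wrote 3B at 0x16 = 306728
  after D2: wrote 4B at 0x07 = ea01b5dc
  after D3: wrote 2B at 0x06 = c0cf
  after D4: wrote 2B at 0x1d = 8604
  after D5: wrote 2B at 0x1f = 8604
query mem[0x1f]=0x86, mem[0x20]=0x04, mem[0x0a]=0xdc, mem[0x16]=0x30

MEM[0x1f,0x20,0x0a,0x16] = 86 04 dc 30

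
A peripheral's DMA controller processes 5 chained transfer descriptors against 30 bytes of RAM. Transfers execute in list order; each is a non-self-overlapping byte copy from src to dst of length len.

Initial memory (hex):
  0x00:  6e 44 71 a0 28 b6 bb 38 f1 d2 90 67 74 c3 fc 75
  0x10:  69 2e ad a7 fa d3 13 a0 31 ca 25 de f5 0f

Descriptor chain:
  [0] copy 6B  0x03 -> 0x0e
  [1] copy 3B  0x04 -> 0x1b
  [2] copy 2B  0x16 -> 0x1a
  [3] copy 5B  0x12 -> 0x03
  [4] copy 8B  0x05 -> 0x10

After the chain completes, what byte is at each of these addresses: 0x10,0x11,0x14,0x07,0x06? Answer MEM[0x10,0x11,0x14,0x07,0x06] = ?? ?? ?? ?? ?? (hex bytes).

MEM[0x10,0x11,0x14,0x07,0x06] = fa d3 d2 13 d3

  after D0: wrote 6B at 0x0e = a028b6bb38f1
  after D1: wrote 3B at 0x1b = 28b6bb
  after D2: wrote 2B at 0x1a = 13a0
  after D3: wrote 5B at 0x03 = 38f1fad313
  after D4: wrote 8B at 0x10 = fad313f1d2906774
query mem[0x10]=0xfa, mem[0x11]=0xd3, mem[0x14]=0xd2, mem[0x07]=0x13, mem[0x06]=0xd3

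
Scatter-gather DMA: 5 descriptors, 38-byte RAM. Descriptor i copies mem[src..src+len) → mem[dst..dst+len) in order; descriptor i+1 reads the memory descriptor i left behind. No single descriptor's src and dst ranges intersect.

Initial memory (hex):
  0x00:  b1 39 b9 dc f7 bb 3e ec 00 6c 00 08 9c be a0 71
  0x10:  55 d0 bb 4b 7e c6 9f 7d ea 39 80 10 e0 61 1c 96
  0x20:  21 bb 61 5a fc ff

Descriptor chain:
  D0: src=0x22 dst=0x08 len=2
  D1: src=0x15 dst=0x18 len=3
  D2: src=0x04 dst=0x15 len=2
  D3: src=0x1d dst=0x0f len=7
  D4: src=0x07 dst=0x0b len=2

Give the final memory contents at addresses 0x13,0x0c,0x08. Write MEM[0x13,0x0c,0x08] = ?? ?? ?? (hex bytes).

MEM[0x13,0x0c,0x08] = bb 61 61

#0 dst[0x08+2] := {0x61,0x5a}
#1 dst[0x18+3] := {0xc6,0x9f,0x7d}
#2 dst[0x15+2] := {0xf7,0xbb}
#3 dst[0x0f+7] := {0x61,0x1c,0x96,0x21,0xbb,0x61,0x5a}
#4 dst[0x0b+2] := {0xec,0x61}
query mem[0x13]=0xbb, mem[0x0c]=0x61, mem[0x08]=0x61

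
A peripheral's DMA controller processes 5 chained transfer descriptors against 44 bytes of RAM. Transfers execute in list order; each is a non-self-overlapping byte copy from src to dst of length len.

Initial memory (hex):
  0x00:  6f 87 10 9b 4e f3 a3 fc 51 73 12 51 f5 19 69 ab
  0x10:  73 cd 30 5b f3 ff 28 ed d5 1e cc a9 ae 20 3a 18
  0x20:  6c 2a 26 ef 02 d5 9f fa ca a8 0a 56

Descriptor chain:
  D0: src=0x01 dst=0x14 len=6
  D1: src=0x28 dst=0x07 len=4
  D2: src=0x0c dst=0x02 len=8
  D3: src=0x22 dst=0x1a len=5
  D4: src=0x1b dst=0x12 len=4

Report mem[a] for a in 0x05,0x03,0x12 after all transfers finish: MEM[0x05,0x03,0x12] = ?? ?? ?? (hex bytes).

[0] 0x01->0x14 len=6 : 87 10 9b 4e f3 a3
[1] 0x28->0x07 len=4 : ca a8 0a 56
[2] 0x0c->0x02 len=8 : f5 19 69 ab 73 cd 30 5b
[3] 0x22->0x1a len=5 : 26 ef 02 d5 9f
[4] 0x1b->0x12 len=4 : ef 02 d5 9f
query mem[0x05]=0xab, mem[0x03]=0x19, mem[0x12]=0xef

MEM[0x05,0x03,0x12] = ab 19 ef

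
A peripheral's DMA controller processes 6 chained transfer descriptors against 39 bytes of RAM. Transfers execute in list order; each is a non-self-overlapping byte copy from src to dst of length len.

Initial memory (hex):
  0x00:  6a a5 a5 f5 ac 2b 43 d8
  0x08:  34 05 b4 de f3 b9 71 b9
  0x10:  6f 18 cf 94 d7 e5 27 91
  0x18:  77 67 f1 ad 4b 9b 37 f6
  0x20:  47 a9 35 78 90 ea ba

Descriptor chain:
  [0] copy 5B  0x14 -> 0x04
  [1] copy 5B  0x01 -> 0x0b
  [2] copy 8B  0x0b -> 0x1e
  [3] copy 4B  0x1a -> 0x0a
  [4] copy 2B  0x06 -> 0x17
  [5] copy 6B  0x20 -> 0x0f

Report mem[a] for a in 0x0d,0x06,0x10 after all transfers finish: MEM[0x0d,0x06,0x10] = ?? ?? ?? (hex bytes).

MEM[0x0d,0x06,0x10] = 9b 27 d7

#0 dst[0x04+5] := {0xd7,0xe5,0x27,0x91,0x77}
#1 dst[0x0b+5] := {0xa5,0xa5,0xf5,0xd7,0xe5}
#2 dst[0x1e+8] := {0xa5,0xa5,0xf5,0xd7,0xe5,0x6f,0x18,0xcf}
#3 dst[0x0a+4] := {0xf1,0xad,0x4b,0x9b}
#4 dst[0x17+2] := {0x27,0x91}
#5 dst[0x0f+6] := {0xf5,0xd7,0xe5,0x6f,0x18,0xcf}
query mem[0x0d]=0x9b, mem[0x06]=0x27, mem[0x10]=0xd7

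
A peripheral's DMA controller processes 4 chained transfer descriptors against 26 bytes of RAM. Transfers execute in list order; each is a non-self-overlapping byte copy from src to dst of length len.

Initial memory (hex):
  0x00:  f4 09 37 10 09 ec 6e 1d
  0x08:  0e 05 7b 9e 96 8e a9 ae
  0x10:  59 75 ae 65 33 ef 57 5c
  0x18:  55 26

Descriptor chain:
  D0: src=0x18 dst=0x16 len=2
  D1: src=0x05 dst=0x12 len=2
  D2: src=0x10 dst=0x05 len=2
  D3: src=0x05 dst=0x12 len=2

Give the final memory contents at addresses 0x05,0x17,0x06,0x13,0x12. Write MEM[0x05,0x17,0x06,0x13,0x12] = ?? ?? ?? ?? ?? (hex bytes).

  after D0: wrote 2B at 0x16 = 5526
  after D1: wrote 2B at 0x12 = ec6e
  after D2: wrote 2B at 0x05 = 5975
  after D3: wrote 2B at 0x12 = 5975
query mem[0x05]=0x59, mem[0x17]=0x26, mem[0x06]=0x75, mem[0x13]=0x75, mem[0x12]=0x59

MEM[0x05,0x17,0x06,0x13,0x12] = 59 26 75 75 59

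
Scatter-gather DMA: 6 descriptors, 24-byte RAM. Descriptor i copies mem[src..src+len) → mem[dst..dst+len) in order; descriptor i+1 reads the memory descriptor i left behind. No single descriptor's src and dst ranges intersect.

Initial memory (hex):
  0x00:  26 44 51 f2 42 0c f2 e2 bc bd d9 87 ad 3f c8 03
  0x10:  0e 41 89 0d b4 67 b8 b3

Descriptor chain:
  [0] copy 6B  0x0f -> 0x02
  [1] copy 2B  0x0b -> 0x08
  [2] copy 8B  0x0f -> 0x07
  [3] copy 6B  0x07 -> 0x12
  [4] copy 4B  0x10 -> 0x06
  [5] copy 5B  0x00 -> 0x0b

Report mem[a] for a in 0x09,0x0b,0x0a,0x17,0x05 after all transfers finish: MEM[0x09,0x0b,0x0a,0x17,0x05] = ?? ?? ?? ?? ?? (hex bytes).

MEM[0x09,0x0b,0x0a,0x17,0x05] = 0e 26 89 b4 89

D0: mem[0x02..0x07] <- [03 0e 41 89 0d b4]
D1: mem[0x08..0x09] <- [87 ad]
D2: mem[0x07..0x0e] <- [03 0e 41 89 0d b4 67 b8]
D3: mem[0x12..0x17] <- [03 0e 41 89 0d b4]
D4: mem[0x06..0x09] <- [0e 41 03 0e]
D5: mem[0x0b..0x0f] <- [26 44 03 0e 41]
query mem[0x09]=0x0e, mem[0x0b]=0x26, mem[0x0a]=0x89, mem[0x17]=0xb4, mem[0x05]=0x89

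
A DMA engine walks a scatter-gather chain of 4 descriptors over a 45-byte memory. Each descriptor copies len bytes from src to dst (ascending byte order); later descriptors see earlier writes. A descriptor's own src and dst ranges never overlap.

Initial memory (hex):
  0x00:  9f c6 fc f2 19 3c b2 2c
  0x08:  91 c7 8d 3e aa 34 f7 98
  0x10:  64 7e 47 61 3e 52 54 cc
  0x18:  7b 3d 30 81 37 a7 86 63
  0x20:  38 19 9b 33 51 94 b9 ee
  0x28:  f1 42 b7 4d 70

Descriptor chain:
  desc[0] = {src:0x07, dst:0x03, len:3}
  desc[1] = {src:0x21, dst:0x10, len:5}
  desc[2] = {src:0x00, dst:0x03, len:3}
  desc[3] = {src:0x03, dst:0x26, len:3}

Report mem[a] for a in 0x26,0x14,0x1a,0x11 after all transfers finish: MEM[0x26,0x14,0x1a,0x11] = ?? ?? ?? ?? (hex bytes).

#0 dst[0x03+3] := {0x2c,0x91,0xc7}
#1 dst[0x10+5] := {0x19,0x9b,0x33,0x51,0x94}
#2 dst[0x03+3] := {0x9f,0xc6,0xfc}
#3 dst[0x26+3] := {0x9f,0xc6,0xfc}
query mem[0x26]=0x9f, mem[0x14]=0x94, mem[0x1a]=0x30, mem[0x11]=0x9b

MEM[0x26,0x14,0x1a,0x11] = 9f 94 30 9b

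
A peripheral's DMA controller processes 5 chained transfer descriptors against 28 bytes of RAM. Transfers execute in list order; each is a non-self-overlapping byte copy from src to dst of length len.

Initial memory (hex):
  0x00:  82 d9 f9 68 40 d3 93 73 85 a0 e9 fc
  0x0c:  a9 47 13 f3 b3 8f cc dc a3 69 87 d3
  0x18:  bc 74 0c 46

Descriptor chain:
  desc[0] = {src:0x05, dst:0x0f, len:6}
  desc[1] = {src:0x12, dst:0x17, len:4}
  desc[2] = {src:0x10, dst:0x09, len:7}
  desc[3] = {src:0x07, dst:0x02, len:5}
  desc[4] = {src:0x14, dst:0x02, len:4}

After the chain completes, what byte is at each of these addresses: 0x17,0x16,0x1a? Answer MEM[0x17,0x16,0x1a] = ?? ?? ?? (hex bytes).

#0 dst[0x0f+6] := {0xd3,0x93,0x73,0x85,0xa0,0xe9}
#1 dst[0x17+4] := {0x85,0xa0,0xe9,0x69}
#2 dst[0x09+7] := {0x93,0x73,0x85,0xa0,0xe9,0x69,0x87}
#3 dst[0x02+5] := {0x73,0x85,0x93,0x73,0x85}
#4 dst[0x02+4] := {0xe9,0x69,0x87,0x85}
query mem[0x17]=0x85, mem[0x16]=0x87, mem[0x1a]=0x69

MEM[0x17,0x16,0x1a] = 85 87 69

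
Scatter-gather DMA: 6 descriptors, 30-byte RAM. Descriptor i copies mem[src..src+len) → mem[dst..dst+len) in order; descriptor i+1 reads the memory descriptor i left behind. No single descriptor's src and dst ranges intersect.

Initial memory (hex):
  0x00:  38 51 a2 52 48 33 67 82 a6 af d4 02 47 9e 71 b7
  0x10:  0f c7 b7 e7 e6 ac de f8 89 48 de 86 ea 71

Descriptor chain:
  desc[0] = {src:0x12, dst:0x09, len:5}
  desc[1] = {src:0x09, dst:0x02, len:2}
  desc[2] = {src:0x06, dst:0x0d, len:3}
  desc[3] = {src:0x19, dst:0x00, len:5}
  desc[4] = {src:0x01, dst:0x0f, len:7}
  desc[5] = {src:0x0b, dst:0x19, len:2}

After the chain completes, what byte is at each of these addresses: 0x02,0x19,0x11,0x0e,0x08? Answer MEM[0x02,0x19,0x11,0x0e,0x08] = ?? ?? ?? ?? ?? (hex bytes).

MEM[0x02,0x19,0x11,0x0e,0x08] = 86 e6 ea 82 a6

  after D0: wrote 5B at 0x09 = b7e7e6acde
  after D1: wrote 2B at 0x02 = b7e7
  after D2: wrote 3B at 0x0d = 6782a6
  after D3: wrote 5B at 0x00 = 48de86ea71
  after D4: wrote 7B at 0x0f = de86ea71336782
  after D5: wrote 2B at 0x19 = e6ac
query mem[0x02]=0x86, mem[0x19]=0xe6, mem[0x11]=0xea, mem[0x0e]=0x82, mem[0x08]=0xa6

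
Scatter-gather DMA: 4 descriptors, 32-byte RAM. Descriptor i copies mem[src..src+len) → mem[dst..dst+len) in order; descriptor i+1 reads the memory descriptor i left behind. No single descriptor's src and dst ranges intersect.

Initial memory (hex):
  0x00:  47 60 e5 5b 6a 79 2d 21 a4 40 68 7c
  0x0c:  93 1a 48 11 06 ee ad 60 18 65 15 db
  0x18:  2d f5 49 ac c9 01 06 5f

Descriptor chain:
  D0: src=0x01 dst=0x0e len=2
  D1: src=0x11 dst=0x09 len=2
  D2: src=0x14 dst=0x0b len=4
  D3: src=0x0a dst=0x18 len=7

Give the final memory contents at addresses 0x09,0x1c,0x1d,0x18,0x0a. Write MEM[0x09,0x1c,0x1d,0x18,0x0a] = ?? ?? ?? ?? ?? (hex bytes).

MEM[0x09,0x1c,0x1d,0x18,0x0a] = ee db e5 ad ad

#0 dst[0x0e+2] := {0x60,0xe5}
#1 dst[0x09+2] := {0xee,0xad}
#2 dst[0x0b+4] := {0x18,0x65,0x15,0xdb}
#3 dst[0x18+7] := {0xad,0x18,0x65,0x15,0xdb,0xe5,0x06}
query mem[0x09]=0xee, mem[0x1c]=0xdb, mem[0x1d]=0xe5, mem[0x18]=0xad, mem[0x0a]=0xad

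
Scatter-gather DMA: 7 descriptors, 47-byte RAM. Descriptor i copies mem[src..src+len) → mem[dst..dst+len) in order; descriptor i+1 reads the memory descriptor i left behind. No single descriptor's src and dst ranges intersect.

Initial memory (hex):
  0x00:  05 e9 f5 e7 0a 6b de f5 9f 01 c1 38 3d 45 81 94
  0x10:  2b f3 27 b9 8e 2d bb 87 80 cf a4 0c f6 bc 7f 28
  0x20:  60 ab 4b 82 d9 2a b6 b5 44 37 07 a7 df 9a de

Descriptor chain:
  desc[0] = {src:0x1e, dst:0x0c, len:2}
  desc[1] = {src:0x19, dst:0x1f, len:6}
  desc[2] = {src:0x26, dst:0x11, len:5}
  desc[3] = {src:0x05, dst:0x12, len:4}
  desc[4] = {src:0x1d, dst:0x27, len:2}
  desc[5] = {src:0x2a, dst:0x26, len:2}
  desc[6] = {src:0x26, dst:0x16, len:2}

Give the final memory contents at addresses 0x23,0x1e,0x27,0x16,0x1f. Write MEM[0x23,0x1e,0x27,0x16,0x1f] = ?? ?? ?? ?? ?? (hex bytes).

MEM[0x23,0x1e,0x27,0x16,0x1f] = bc 7f a7 07 cf

#0 dst[0x0c+2] := {0x7f,0x28}
#1 dst[0x1f+6] := {0xcf,0xa4,0x0c,0xf6,0xbc,0x7f}
#2 dst[0x11+5] := {0xb6,0xb5,0x44,0x37,0x07}
#3 dst[0x12+4] := {0x6b,0xde,0xf5,0x9f}
#4 dst[0x27+2] := {0xbc,0x7f}
#5 dst[0x26+2] := {0x07,0xa7}
#6 dst[0x16+2] := {0x07,0xa7}
query mem[0x23]=0xbc, mem[0x1e]=0x7f, mem[0x27]=0xa7, mem[0x16]=0x07, mem[0x1f]=0xcf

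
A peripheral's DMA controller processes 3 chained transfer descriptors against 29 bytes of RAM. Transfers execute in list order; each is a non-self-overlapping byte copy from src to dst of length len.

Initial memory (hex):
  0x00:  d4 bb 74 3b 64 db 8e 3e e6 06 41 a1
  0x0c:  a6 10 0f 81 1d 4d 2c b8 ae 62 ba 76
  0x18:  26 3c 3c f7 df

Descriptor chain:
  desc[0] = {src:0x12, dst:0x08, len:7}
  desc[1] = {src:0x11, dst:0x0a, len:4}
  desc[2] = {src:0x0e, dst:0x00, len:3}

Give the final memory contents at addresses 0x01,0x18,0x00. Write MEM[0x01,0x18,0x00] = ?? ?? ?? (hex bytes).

#0 dst[0x08+7] := {0x2c,0xb8,0xae,0x62,0xba,0x76,0x26}
#1 dst[0x0a+4] := {0x4d,0x2c,0xb8,0xae}
#2 dst[0x00+3] := {0x26,0x81,0x1d}
query mem[0x01]=0x81, mem[0x18]=0x26, mem[0x00]=0x26

MEM[0x01,0x18,0x00] = 81 26 26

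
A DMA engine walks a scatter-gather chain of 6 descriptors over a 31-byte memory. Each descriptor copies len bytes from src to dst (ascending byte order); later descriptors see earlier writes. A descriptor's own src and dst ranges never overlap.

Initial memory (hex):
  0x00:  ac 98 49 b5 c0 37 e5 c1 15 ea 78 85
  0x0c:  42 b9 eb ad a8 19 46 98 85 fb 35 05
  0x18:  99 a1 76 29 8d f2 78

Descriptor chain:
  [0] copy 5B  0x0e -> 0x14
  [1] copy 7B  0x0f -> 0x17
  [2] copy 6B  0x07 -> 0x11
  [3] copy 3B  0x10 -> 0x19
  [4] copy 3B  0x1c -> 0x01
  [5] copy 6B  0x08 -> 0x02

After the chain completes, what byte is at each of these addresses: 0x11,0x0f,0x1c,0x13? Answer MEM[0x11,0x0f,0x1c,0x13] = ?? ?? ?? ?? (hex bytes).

MEM[0x11,0x0f,0x1c,0x13] = c1 ad eb ea

[0] 0x0e->0x14 len=5 : eb ad a8 19 46
[1] 0x0f->0x17 len=7 : ad a8 19 46 98 eb ad
[2] 0x07->0x11 len=6 : c1 15 ea 78 85 42
[3] 0x10->0x19 len=3 : a8 c1 15
[4] 0x1c->0x01 len=3 : eb ad 78
[5] 0x08->0x02 len=6 : 15 ea 78 85 42 b9
query mem[0x11]=0xc1, mem[0x0f]=0xad, mem[0x1c]=0xeb, mem[0x13]=0xea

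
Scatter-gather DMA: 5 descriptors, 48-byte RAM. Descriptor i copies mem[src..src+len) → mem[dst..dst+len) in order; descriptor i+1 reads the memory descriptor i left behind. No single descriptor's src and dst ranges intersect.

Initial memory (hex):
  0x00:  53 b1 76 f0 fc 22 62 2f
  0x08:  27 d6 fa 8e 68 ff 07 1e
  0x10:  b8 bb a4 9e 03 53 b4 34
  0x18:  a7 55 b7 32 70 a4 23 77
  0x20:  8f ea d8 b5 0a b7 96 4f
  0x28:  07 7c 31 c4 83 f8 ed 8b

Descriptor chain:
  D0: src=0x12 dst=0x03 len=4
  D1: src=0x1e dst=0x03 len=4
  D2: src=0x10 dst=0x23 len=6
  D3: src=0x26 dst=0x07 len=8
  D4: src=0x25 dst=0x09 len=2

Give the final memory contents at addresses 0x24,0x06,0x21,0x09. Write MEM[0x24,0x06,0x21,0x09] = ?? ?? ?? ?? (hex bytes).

MEM[0x24,0x06,0x21,0x09] = bb ea ea a4

[0] 0x12->0x03 len=4 : a4 9e 03 53
[1] 0x1e->0x03 len=4 : 23 77 8f ea
[2] 0x10->0x23 len=6 : b8 bb a4 9e 03 53
[3] 0x26->0x07 len=8 : 9e 03 53 7c 31 c4 83 f8
[4] 0x25->0x09 len=2 : a4 9e
query mem[0x24]=0xbb, mem[0x06]=0xea, mem[0x21]=0xea, mem[0x09]=0xa4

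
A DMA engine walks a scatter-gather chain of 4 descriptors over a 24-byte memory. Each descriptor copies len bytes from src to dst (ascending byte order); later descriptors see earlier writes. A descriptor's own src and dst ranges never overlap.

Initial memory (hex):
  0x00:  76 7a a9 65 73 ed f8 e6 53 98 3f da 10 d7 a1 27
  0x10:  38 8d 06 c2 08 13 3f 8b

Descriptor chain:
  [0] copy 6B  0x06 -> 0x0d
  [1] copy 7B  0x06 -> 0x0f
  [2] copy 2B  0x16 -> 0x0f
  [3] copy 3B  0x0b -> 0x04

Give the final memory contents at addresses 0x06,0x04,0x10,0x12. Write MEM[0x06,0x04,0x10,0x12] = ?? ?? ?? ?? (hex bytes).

D0: mem[0x0d..0x12] <- [f8 e6 53 98 3f da]
D1: mem[0x0f..0x15] <- [f8 e6 53 98 3f da 10]
D2: mem[0x0f..0x10] <- [3f 8b]
D3: mem[0x04..0x06] <- [da 10 f8]
query mem[0x06]=0xf8, mem[0x04]=0xda, mem[0x10]=0x8b, mem[0x12]=0x98

MEM[0x06,0x04,0x10,0x12] = f8 da 8b 98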